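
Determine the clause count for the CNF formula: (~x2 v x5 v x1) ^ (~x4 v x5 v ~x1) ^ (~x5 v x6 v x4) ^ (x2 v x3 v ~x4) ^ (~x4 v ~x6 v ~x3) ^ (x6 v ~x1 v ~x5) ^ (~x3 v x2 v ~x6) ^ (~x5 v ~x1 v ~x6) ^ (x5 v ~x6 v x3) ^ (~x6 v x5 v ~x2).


Each group enclosed in parentheses joined by ^ is one clause.
Counting the conjuncts: 10 clauses.

10


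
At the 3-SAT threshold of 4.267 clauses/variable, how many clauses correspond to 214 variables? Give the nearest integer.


The 3-SAT phase transition occurs at approximately 4.267 clauses per variable.
m = 4.267 * 214 = 913.138.
Rounded to nearest integer: 913.

913


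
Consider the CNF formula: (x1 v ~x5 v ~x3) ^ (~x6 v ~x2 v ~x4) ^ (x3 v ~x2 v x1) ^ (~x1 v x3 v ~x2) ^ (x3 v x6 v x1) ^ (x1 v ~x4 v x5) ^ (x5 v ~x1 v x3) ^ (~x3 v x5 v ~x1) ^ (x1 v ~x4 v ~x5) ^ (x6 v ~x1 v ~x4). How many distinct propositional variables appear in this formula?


Identify each distinct variable in the formula.
Variables found: x1, x2, x3, x4, x5, x6.
Total distinct variables = 6.

6


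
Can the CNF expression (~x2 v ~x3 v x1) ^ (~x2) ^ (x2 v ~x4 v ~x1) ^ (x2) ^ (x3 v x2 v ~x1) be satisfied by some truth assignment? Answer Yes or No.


Check all 16 possible truth assignments.
Number of satisfying assignments found: 0.
The formula is unsatisfiable.

No


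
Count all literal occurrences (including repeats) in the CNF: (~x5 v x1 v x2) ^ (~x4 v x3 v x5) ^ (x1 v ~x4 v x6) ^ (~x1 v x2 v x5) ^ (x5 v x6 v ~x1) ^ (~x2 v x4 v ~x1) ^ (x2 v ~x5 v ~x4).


Clause lengths: 3, 3, 3, 3, 3, 3, 3.
Sum = 3 + 3 + 3 + 3 + 3 + 3 + 3 = 21.

21


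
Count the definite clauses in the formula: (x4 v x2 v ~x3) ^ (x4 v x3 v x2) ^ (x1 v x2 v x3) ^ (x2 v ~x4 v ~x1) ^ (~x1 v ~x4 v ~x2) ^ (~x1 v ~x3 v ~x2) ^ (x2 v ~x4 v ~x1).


A definite clause has exactly one positive literal.
Clause 1: 2 positive -> not definite
Clause 2: 3 positive -> not definite
Clause 3: 3 positive -> not definite
Clause 4: 1 positive -> definite
Clause 5: 0 positive -> not definite
Clause 6: 0 positive -> not definite
Clause 7: 1 positive -> definite
Definite clause count = 2.

2


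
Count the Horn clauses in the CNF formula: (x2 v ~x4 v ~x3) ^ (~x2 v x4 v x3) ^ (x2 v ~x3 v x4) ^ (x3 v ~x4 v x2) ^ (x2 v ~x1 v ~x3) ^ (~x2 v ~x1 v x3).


A Horn clause has at most one positive literal.
Clause 1: 1 positive lit(s) -> Horn
Clause 2: 2 positive lit(s) -> not Horn
Clause 3: 2 positive lit(s) -> not Horn
Clause 4: 2 positive lit(s) -> not Horn
Clause 5: 1 positive lit(s) -> Horn
Clause 6: 1 positive lit(s) -> Horn
Total Horn clauses = 3.

3


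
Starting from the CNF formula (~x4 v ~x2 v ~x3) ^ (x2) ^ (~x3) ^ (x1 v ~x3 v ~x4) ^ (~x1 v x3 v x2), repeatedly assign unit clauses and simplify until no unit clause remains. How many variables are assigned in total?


Unit propagation repeatedly assigns the literal in any unit clause, then simplifies.
Assignments in order: x2 = T, x3 = F.
No further unit clauses remain.
Total variables assigned = 2.

2


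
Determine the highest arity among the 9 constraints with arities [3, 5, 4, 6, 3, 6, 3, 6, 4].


The arities are: 3, 5, 4, 6, 3, 6, 3, 6, 4.
Scan for the maximum value.
Maximum arity = 6.

6


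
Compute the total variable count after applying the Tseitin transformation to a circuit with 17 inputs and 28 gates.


The Tseitin transformation introduces one auxiliary variable per gate.
Total variables = inputs + gates = 17 + 28 = 45.

45


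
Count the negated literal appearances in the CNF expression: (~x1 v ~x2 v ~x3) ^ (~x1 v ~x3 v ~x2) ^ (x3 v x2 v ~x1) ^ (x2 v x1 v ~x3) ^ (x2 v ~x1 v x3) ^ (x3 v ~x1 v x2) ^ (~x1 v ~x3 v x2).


Scan each clause for negated literals.
Clause 1: 3 negative; Clause 2: 3 negative; Clause 3: 1 negative; Clause 4: 1 negative; Clause 5: 1 negative; Clause 6: 1 negative; Clause 7: 2 negative.
Total negative literal occurrences = 12.

12


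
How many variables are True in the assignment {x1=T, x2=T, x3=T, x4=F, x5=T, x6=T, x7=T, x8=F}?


The weight is the number of variables assigned True.
True variables: x1, x2, x3, x5, x6, x7.
Weight = 6.

6


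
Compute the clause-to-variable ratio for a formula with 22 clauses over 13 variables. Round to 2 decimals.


Clause-to-variable ratio = clauses / variables.
22 / 13 = 1.69.

1.69


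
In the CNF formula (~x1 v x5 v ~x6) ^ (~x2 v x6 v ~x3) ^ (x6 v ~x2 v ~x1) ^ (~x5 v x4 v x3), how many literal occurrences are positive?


Scan each clause for unnegated literals.
Clause 1: 1 positive; Clause 2: 1 positive; Clause 3: 1 positive; Clause 4: 2 positive.
Total positive literal occurrences = 5.

5


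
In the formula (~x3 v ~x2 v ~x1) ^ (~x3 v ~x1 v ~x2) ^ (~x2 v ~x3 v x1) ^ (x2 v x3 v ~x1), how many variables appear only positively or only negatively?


A pure literal appears in only one polarity across all clauses.
No pure literals found.
Count = 0.

0


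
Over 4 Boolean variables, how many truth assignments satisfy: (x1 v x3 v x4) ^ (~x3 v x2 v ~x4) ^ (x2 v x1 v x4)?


Enumerate all 16 truth assignments over 4 variables.
Test each against every clause.
Satisfying assignments found: 11.

11


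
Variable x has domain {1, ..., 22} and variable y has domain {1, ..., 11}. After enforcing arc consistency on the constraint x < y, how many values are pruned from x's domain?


For the constraint x < y, x needs a supporting value in y's domain.
x can be at most 10 (one less than y's maximum).
Valid x values from domain: 10 out of 22.
Pruned = 22 - 10 = 12.

12


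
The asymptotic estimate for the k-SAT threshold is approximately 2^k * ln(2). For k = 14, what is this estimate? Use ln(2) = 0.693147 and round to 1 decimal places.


Using the asymptotic formula: threshold ~ 2^k * ln(2).
2^14 = 16384.
16384 * 0.693147 = 11356.5.

11356.5


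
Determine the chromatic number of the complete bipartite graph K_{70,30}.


K_{70,30} is bipartite by definition: the two parts are independent sets, with every edge crossing between them.
Color all vertices in one part with color 1 and all vertices in the other part with color 2.
Since the graph has at least one edge, one color does not suffice.
Chromatic number = 2.

2


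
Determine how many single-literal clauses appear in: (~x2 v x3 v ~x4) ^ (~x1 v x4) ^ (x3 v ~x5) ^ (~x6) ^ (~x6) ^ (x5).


A unit clause contains exactly one literal.
Unit clauses found: (~x6), (~x6), (x5).
Count = 3.

3


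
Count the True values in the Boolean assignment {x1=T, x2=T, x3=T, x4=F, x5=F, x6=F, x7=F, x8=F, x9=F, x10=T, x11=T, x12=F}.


The weight is the number of variables assigned True.
True variables: x1, x2, x3, x10, x11.
Weight = 5.

5


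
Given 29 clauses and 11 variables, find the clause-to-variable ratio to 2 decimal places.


Clause-to-variable ratio = clauses / variables.
29 / 11 = 2.64.

2.64


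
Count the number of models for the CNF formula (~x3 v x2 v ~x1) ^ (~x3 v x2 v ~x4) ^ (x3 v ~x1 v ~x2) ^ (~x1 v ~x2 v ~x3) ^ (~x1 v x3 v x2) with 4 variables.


Enumerate all 16 truth assignments over 4 variables.
Test each against every clause.
Satisfying assignments found: 7.

7


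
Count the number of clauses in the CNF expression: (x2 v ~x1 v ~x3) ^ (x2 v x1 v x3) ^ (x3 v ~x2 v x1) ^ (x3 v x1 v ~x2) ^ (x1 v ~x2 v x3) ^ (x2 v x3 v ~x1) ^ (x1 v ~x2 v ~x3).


Each group enclosed in parentheses joined by ^ is one clause.
Counting the conjuncts: 7 clauses.

7


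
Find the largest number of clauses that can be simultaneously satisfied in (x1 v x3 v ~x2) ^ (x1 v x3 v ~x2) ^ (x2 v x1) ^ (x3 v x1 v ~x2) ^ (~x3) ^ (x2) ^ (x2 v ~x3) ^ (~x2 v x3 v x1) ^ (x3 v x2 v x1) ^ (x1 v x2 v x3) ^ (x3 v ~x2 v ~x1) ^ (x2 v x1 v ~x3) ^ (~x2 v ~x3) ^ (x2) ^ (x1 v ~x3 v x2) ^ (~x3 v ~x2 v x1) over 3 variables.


Enumerate all 8 truth assignments.
For each, count how many of the 16 clauses are satisfied.
The formula is not fully satisfiable, so the maximum is below 16.
Maximum simultaneously satisfiable clauses = 15.

15


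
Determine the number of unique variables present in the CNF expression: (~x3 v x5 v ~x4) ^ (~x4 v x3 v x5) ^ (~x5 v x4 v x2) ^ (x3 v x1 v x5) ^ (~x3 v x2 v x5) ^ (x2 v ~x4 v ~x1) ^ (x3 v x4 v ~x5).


Identify each distinct variable in the formula.
Variables found: x1, x2, x3, x4, x5.
Total distinct variables = 5.

5


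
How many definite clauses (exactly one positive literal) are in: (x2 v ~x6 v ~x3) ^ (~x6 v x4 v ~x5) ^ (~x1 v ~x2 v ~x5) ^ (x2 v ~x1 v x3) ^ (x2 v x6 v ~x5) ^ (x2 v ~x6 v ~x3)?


A definite clause has exactly one positive literal.
Clause 1: 1 positive -> definite
Clause 2: 1 positive -> definite
Clause 3: 0 positive -> not definite
Clause 4: 2 positive -> not definite
Clause 5: 2 positive -> not definite
Clause 6: 1 positive -> definite
Definite clause count = 3.

3


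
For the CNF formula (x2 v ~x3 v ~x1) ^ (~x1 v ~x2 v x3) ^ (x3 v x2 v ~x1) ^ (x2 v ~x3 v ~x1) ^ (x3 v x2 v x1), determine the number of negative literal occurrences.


Scan each clause for negated literals.
Clause 1: 2 negative; Clause 2: 2 negative; Clause 3: 1 negative; Clause 4: 2 negative; Clause 5: 0 negative.
Total negative literal occurrences = 7.

7


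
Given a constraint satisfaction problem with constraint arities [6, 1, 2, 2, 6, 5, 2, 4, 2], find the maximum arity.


The arities are: 6, 1, 2, 2, 6, 5, 2, 4, 2.
Scan for the maximum value.
Maximum arity = 6.

6


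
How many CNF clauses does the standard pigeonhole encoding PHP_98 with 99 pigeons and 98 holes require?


The PHP encoding has two parts:
1) At-least-one-hole clauses: 99 (one per pigeon, each with 98 literals).
2) At-most-one-pigeon-per-hole clauses: 98 holes * C(99,2) = 98 * 4851 = 475398.
Total clauses = 99 + 475398 = 475497.

475497


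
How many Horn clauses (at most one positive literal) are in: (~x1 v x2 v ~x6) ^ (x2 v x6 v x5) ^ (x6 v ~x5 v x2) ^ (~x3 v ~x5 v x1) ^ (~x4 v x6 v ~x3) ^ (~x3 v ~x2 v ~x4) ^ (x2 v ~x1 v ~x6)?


A Horn clause has at most one positive literal.
Clause 1: 1 positive lit(s) -> Horn
Clause 2: 3 positive lit(s) -> not Horn
Clause 3: 2 positive lit(s) -> not Horn
Clause 4: 1 positive lit(s) -> Horn
Clause 5: 1 positive lit(s) -> Horn
Clause 6: 0 positive lit(s) -> Horn
Clause 7: 1 positive lit(s) -> Horn
Total Horn clauses = 5.

5


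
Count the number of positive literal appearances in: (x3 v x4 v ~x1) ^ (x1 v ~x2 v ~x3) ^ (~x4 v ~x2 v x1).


Scan each clause for unnegated literals.
Clause 1: 2 positive; Clause 2: 1 positive; Clause 3: 1 positive.
Total positive literal occurrences = 4.

4


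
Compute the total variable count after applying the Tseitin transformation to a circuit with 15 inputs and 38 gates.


The Tseitin transformation introduces one auxiliary variable per gate.
Total variables = inputs + gates = 15 + 38 = 53.

53


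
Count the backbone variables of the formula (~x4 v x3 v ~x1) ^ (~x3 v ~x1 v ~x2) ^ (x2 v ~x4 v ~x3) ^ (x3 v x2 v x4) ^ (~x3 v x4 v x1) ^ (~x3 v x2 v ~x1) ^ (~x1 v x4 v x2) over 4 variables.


Find all satisfying assignments: 5 model(s).
Check which variables have the same value in every model.
No variable is fixed across all models.
Backbone size = 0.

0


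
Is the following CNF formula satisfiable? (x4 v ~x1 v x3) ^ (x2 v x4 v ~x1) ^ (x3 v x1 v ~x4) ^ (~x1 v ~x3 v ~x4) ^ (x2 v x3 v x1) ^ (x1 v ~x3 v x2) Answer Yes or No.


Check all 16 possible truth assignments.
Number of satisfying assignments found: 6.
The formula is satisfiable.

Yes


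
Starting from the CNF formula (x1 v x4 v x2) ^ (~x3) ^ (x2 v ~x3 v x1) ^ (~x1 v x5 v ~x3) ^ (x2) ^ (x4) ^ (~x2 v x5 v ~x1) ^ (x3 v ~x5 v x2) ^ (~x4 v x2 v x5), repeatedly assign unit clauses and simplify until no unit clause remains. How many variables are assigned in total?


Unit propagation repeatedly assigns the literal in any unit clause, then simplifies.
Assignments in order: x3 = F, x2 = T, x4 = T.
No further unit clauses remain.
Total variables assigned = 3.

3


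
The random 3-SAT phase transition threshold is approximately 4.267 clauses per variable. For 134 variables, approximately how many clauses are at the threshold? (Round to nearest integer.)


The 3-SAT phase transition occurs at approximately 4.267 clauses per variable.
m = 4.267 * 134 = 571.778.
Rounded to nearest integer: 572.

572


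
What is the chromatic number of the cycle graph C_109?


An odd cycle cannot be 2-colored: alternating two colors around the cycle returns to the start with a conflict.
Since 109 is odd, three colors are required (and three suffice).
Chromatic number = 3.

3


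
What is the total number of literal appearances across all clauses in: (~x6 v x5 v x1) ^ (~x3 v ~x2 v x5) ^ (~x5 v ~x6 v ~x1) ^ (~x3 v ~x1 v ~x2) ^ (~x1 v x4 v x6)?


Clause lengths: 3, 3, 3, 3, 3.
Sum = 3 + 3 + 3 + 3 + 3 = 15.

15


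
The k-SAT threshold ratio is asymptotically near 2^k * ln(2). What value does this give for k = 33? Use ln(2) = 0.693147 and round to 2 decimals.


Using the asymptotic formula: threshold ~ 2^k * ln(2).
2^33 = 8589934592.
8589934592 * 0.693147 = 5954087392.64.

5954087392.64


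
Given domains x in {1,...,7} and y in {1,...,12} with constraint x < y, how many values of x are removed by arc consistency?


For the constraint x < y, x needs a supporting value in y's domain.
x can be at most 11 (one less than y's maximum).
Valid x values from domain: 7 out of 7.
Pruned = 7 - 7 = 0.

0


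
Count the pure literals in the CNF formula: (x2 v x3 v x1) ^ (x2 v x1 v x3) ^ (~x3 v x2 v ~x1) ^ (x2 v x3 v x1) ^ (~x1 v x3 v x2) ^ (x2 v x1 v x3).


A pure literal appears in only one polarity across all clauses.
Pure literals: x2 (positive only).
Count = 1.

1


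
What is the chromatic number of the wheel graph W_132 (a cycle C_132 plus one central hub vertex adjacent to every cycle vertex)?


W_132 consists of the cycle C_132 together with a hub vertex adjacent to every cycle vertex.
The cycle C_132 needs 2 colors (even cycle -> 2).
The hub is adjacent to every cycle vertex, so it must receive a new color distinct from all of them.
Chromatic number = 2 + 1 = 3.

3


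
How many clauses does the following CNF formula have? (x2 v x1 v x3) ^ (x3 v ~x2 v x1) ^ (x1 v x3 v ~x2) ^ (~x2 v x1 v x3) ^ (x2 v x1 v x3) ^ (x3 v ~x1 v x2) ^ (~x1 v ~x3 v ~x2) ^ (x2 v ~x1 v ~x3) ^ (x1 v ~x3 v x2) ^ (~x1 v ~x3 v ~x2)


Each group enclosed in parentheses joined by ^ is one clause.
Counting the conjuncts: 10 clauses.

10


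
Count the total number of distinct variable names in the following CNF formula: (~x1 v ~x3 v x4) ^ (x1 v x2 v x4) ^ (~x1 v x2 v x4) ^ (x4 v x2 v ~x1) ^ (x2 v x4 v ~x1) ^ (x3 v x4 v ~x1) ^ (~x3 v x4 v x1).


Identify each distinct variable in the formula.
Variables found: x1, x2, x3, x4.
Total distinct variables = 4.

4


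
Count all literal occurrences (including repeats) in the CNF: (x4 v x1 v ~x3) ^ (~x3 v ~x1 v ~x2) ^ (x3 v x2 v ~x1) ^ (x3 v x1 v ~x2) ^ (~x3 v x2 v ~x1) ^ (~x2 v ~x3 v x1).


Clause lengths: 3, 3, 3, 3, 3, 3.
Sum = 3 + 3 + 3 + 3 + 3 + 3 = 18.

18


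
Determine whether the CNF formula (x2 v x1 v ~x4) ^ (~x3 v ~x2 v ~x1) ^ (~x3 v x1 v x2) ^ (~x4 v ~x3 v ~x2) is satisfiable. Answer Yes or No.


Check all 16 possible truth assignments.
Number of satisfying assignments found: 10.
The formula is satisfiable.

Yes


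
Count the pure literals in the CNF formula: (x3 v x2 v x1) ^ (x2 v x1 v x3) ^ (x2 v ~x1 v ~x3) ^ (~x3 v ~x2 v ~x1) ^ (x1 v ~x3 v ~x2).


A pure literal appears in only one polarity across all clauses.
No pure literals found.
Count = 0.

0


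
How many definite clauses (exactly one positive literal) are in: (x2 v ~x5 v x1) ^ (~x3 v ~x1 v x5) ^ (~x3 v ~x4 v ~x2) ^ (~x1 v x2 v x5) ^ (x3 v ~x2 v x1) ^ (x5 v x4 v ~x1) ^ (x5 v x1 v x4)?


A definite clause has exactly one positive literal.
Clause 1: 2 positive -> not definite
Clause 2: 1 positive -> definite
Clause 3: 0 positive -> not definite
Clause 4: 2 positive -> not definite
Clause 5: 2 positive -> not definite
Clause 6: 2 positive -> not definite
Clause 7: 3 positive -> not definite
Definite clause count = 1.

1


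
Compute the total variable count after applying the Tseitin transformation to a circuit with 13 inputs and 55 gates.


The Tseitin transformation introduces one auxiliary variable per gate.
Total variables = inputs + gates = 13 + 55 = 68.

68


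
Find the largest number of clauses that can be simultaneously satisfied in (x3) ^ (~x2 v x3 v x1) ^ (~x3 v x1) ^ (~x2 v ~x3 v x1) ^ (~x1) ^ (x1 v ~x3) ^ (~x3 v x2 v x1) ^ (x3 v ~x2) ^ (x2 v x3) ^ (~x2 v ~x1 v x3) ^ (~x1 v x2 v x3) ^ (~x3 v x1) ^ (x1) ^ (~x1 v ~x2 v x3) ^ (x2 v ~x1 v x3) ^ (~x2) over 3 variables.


Enumerate all 8 truth assignments.
For each, count how many of the 16 clauses are satisfied.
The formula is not fully satisfiable, so the maximum is below 16.
Maximum simultaneously satisfiable clauses = 15.

15


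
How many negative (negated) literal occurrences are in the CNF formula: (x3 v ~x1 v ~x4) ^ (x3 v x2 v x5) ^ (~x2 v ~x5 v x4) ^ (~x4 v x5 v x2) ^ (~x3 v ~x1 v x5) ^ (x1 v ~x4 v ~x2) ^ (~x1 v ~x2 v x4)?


Scan each clause for negated literals.
Clause 1: 2 negative; Clause 2: 0 negative; Clause 3: 2 negative; Clause 4: 1 negative; Clause 5: 2 negative; Clause 6: 2 negative; Clause 7: 2 negative.
Total negative literal occurrences = 11.

11


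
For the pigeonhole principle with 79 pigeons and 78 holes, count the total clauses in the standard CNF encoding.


The PHP encoding has two parts:
1) At-least-one-hole clauses: 79 (one per pigeon, each with 78 literals).
2) At-most-one-pigeon-per-hole clauses: 78 holes * C(79,2) = 78 * 3081 = 240318.
Total clauses = 79 + 240318 = 240397.

240397


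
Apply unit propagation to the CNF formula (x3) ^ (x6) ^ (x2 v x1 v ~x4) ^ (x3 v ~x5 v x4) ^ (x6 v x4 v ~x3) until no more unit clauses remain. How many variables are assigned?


Unit propagation repeatedly assigns the literal in any unit clause, then simplifies.
Assignments in order: x3 = T, x6 = T.
No further unit clauses remain.
Total variables assigned = 2.

2


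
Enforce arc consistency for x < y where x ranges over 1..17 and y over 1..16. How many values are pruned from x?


For the constraint x < y, x needs a supporting value in y's domain.
x can be at most 15 (one less than y's maximum).
Valid x values from domain: 15 out of 17.
Pruned = 17 - 15 = 2.

2


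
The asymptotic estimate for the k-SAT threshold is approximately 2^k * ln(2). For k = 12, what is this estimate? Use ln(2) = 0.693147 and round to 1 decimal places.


Using the asymptotic formula: threshold ~ 2^k * ln(2).
2^12 = 4096.
4096 * 0.693147 = 2839.1.

2839.1


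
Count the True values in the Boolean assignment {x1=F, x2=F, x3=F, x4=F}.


The weight is the number of variables assigned True.
True variables: none.
Weight = 0.

0


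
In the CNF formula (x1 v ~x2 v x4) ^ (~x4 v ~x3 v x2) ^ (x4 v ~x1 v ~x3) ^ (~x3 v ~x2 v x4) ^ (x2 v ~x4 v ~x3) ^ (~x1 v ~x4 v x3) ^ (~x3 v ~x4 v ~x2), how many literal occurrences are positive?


Scan each clause for unnegated literals.
Clause 1: 2 positive; Clause 2: 1 positive; Clause 3: 1 positive; Clause 4: 1 positive; Clause 5: 1 positive; Clause 6: 1 positive; Clause 7: 0 positive.
Total positive literal occurrences = 7.

7


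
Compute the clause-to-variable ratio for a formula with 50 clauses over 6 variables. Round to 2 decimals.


Clause-to-variable ratio = clauses / variables.
50 / 6 = 8.33.

8.33


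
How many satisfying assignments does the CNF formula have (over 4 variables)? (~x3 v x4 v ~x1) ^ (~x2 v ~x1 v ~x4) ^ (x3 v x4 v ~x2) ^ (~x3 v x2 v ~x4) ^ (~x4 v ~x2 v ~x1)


Enumerate all 16 truth assignments over 4 variables.
Test each against every clause.
Satisfying assignments found: 8.

8


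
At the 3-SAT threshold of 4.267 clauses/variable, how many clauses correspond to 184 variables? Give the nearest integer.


The 3-SAT phase transition occurs at approximately 4.267 clauses per variable.
m = 4.267 * 184 = 785.128.
Rounded to nearest integer: 785.

785


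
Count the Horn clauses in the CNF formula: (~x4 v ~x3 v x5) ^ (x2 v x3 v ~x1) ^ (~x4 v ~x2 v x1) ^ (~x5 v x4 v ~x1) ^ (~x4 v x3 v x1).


A Horn clause has at most one positive literal.
Clause 1: 1 positive lit(s) -> Horn
Clause 2: 2 positive lit(s) -> not Horn
Clause 3: 1 positive lit(s) -> Horn
Clause 4: 1 positive lit(s) -> Horn
Clause 5: 2 positive lit(s) -> not Horn
Total Horn clauses = 3.

3


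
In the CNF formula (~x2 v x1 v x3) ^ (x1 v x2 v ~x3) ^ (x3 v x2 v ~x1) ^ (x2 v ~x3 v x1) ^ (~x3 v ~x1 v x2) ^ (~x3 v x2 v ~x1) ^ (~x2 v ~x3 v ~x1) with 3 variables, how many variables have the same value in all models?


Find all satisfying assignments: 3 model(s).
Check which variables have the same value in every model.
No variable is fixed across all models.
Backbone size = 0.

0


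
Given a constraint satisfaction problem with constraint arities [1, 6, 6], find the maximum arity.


The arities are: 1, 6, 6.
Scan for the maximum value.
Maximum arity = 6.

6


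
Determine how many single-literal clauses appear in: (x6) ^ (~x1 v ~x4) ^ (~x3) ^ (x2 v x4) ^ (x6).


A unit clause contains exactly one literal.
Unit clauses found: (x6), (~x3), (x6).
Count = 3.

3


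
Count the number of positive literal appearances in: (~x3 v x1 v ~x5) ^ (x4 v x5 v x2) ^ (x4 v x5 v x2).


Scan each clause for unnegated literals.
Clause 1: 1 positive; Clause 2: 3 positive; Clause 3: 3 positive.
Total positive literal occurrences = 7.

7


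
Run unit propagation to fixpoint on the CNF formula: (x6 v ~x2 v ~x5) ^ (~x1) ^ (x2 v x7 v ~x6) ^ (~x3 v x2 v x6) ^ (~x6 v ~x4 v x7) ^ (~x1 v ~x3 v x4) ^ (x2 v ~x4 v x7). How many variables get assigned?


Unit propagation repeatedly assigns the literal in any unit clause, then simplifies.
Assignments in order: x1 = F.
No further unit clauses remain.
Total variables assigned = 1.

1


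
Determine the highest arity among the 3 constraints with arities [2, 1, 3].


The arities are: 2, 1, 3.
Scan for the maximum value.
Maximum arity = 3.

3


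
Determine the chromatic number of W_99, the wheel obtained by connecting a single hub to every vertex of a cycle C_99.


W_99 consists of the cycle C_99 together with a hub vertex adjacent to every cycle vertex.
The cycle C_99 needs 3 colors (odd cycle -> 3).
The hub is adjacent to every cycle vertex, so it must receive a new color distinct from all of them.
Chromatic number = 3 + 1 = 4.

4


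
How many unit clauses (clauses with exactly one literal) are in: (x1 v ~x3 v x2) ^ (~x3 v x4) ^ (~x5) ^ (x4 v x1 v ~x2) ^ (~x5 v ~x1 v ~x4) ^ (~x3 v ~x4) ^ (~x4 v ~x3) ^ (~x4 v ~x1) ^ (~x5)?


A unit clause contains exactly one literal.
Unit clauses found: (~x5), (~x5).
Count = 2.

2


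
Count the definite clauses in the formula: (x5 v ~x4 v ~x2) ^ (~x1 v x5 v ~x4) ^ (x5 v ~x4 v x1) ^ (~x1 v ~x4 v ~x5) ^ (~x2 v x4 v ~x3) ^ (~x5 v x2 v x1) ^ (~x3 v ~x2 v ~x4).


A definite clause has exactly one positive literal.
Clause 1: 1 positive -> definite
Clause 2: 1 positive -> definite
Clause 3: 2 positive -> not definite
Clause 4: 0 positive -> not definite
Clause 5: 1 positive -> definite
Clause 6: 2 positive -> not definite
Clause 7: 0 positive -> not definite
Definite clause count = 3.

3


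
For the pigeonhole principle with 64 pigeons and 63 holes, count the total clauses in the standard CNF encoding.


The PHP encoding has two parts:
1) At-least-one-hole clauses: 64 (one per pigeon, each with 63 literals).
2) At-most-one-pigeon-per-hole clauses: 63 holes * C(64,2) = 63 * 2016 = 127008.
Total clauses = 64 + 127008 = 127072.

127072


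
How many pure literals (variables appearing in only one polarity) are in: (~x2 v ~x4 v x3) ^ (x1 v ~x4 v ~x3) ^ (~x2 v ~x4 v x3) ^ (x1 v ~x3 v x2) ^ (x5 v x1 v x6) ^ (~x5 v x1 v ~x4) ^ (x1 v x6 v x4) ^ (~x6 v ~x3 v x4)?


A pure literal appears in only one polarity across all clauses.
Pure literals: x1 (positive only).
Count = 1.

1


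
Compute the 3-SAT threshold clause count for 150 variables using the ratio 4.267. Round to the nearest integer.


The 3-SAT phase transition occurs at approximately 4.267 clauses per variable.
m = 4.267 * 150 = 640.05.
Rounded to nearest integer: 640.

640


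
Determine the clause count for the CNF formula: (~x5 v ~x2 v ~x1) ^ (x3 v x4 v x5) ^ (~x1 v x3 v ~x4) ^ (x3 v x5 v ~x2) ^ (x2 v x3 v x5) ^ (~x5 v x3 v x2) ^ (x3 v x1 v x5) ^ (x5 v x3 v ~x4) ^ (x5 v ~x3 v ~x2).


Each group enclosed in parentheses joined by ^ is one clause.
Counting the conjuncts: 9 clauses.

9


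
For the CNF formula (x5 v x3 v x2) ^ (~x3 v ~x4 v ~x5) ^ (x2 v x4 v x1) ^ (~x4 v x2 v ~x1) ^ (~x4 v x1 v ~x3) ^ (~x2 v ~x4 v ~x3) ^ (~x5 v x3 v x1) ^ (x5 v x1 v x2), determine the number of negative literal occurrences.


Scan each clause for negated literals.
Clause 1: 0 negative; Clause 2: 3 negative; Clause 3: 0 negative; Clause 4: 2 negative; Clause 5: 2 negative; Clause 6: 3 negative; Clause 7: 1 negative; Clause 8: 0 negative.
Total negative literal occurrences = 11.

11


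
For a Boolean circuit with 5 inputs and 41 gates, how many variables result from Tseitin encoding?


The Tseitin transformation introduces one auxiliary variable per gate.
Total variables = inputs + gates = 5 + 41 = 46.

46


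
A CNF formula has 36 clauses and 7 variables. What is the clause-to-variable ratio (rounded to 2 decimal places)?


Clause-to-variable ratio = clauses / variables.
36 / 7 = 5.14.

5.14


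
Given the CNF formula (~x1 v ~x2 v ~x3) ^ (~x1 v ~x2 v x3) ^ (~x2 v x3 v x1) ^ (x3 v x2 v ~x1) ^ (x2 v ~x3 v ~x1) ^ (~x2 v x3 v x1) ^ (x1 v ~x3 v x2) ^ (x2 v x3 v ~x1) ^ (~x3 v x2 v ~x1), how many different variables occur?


Identify each distinct variable in the formula.
Variables found: x1, x2, x3.
Total distinct variables = 3.

3


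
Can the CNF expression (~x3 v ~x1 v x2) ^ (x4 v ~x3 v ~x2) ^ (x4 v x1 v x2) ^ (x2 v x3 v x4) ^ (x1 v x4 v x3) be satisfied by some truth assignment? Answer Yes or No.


Check all 16 possible truth assignments.
Number of satisfying assignments found: 8.
The formula is satisfiable.

Yes


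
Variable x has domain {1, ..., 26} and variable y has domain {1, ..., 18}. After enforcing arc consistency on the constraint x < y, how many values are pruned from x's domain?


For the constraint x < y, x needs a supporting value in y's domain.
x can be at most 17 (one less than y's maximum).
Valid x values from domain: 17 out of 26.
Pruned = 26 - 17 = 9.

9


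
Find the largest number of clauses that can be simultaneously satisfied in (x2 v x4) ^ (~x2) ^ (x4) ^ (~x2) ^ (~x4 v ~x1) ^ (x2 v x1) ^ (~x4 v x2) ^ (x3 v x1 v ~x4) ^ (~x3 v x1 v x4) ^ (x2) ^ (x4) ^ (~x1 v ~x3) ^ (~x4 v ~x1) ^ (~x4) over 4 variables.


Enumerate all 16 truth assignments.
For each, count how many of the 14 clauses are satisfied.
The formula is not fully satisfiable, so the maximum is below 14.
Maximum simultaneously satisfiable clauses = 11.

11


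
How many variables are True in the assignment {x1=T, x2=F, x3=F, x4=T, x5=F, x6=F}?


The weight is the number of variables assigned True.
True variables: x1, x4.
Weight = 2.

2


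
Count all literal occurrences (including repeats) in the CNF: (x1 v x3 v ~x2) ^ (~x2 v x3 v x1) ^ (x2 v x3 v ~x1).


Clause lengths: 3, 3, 3.
Sum = 3 + 3 + 3 = 9.

9


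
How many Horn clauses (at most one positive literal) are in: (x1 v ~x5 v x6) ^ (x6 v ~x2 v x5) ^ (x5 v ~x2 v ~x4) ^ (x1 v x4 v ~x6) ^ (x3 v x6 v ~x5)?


A Horn clause has at most one positive literal.
Clause 1: 2 positive lit(s) -> not Horn
Clause 2: 2 positive lit(s) -> not Horn
Clause 3: 1 positive lit(s) -> Horn
Clause 4: 2 positive lit(s) -> not Horn
Clause 5: 2 positive lit(s) -> not Horn
Total Horn clauses = 1.

1


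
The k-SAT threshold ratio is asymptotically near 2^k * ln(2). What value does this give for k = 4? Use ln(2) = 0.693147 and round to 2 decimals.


Using the asymptotic formula: threshold ~ 2^k * ln(2).
2^4 = 16.
16 * 0.693147 = 11.09.

11.09


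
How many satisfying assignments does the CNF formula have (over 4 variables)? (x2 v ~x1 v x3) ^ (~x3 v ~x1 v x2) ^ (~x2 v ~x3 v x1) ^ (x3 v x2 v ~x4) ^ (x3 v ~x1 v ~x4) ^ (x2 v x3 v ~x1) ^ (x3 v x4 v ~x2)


Enumerate all 16 truth assignments over 4 variables.
Test each against every clause.
Satisfying assignments found: 6.

6


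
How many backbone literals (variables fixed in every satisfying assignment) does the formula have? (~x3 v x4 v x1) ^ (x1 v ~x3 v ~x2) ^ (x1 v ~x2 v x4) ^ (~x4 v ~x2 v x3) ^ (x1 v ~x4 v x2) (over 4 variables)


Find all satisfying assignments: 8 model(s).
Check which variables have the same value in every model.
No variable is fixed across all models.
Backbone size = 0.

0


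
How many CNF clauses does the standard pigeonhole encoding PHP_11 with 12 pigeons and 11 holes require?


The PHP encoding has two parts:
1) At-least-one-hole clauses: 12 (one per pigeon, each with 11 literals).
2) At-most-one-pigeon-per-hole clauses: 11 holes * C(12,2) = 11 * 66 = 726.
Total clauses = 12 + 726 = 738.

738


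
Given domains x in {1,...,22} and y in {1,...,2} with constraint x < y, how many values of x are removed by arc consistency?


For the constraint x < y, x needs a supporting value in y's domain.
x can be at most 1 (one less than y's maximum).
Valid x values from domain: 1 out of 22.
Pruned = 22 - 1 = 21.

21


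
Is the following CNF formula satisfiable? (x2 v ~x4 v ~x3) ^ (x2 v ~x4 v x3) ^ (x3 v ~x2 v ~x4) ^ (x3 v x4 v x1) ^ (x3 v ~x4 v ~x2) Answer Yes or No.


Check all 16 possible truth assignments.
Number of satisfying assignments found: 8.
The formula is satisfiable.

Yes


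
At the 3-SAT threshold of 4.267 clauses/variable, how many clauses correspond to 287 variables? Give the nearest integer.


The 3-SAT phase transition occurs at approximately 4.267 clauses per variable.
m = 4.267 * 287 = 1224.629.
Rounded to nearest integer: 1225.

1225


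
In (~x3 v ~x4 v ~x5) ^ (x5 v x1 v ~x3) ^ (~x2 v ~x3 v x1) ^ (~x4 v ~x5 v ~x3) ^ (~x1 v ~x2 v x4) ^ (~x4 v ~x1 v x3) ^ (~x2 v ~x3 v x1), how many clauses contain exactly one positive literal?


A definite clause has exactly one positive literal.
Clause 1: 0 positive -> not definite
Clause 2: 2 positive -> not definite
Clause 3: 1 positive -> definite
Clause 4: 0 positive -> not definite
Clause 5: 1 positive -> definite
Clause 6: 1 positive -> definite
Clause 7: 1 positive -> definite
Definite clause count = 4.

4


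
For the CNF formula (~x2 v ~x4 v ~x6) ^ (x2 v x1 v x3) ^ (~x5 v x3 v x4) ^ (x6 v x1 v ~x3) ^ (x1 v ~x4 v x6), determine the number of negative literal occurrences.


Scan each clause for negated literals.
Clause 1: 3 negative; Clause 2: 0 negative; Clause 3: 1 negative; Clause 4: 1 negative; Clause 5: 1 negative.
Total negative literal occurrences = 6.

6


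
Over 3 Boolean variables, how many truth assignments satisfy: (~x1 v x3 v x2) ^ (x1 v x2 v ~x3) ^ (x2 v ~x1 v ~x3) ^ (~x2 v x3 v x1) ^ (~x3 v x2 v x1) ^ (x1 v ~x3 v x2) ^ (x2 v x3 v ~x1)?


Enumerate all 8 truth assignments over 3 variables.
Test each against every clause.
Satisfying assignments found: 4.

4


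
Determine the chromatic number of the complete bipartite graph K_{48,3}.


K_{48,3} is bipartite by definition: the two parts are independent sets, with every edge crossing between them.
Color all vertices in one part with color 1 and all vertices in the other part with color 2.
Since the graph has at least one edge, one color does not suffice.
Chromatic number = 2.

2


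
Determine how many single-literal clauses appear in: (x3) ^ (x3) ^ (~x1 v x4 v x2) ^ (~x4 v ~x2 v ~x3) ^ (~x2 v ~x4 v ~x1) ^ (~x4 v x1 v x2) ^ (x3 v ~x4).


A unit clause contains exactly one literal.
Unit clauses found: (x3), (x3).
Count = 2.

2


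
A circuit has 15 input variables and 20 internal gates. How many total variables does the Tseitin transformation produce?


The Tseitin transformation introduces one auxiliary variable per gate.
Total variables = inputs + gates = 15 + 20 = 35.

35


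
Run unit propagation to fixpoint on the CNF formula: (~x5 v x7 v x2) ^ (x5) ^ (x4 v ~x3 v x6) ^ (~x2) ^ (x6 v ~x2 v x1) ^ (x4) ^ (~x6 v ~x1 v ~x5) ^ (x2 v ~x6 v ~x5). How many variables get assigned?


Unit propagation repeatedly assigns the literal in any unit clause, then simplifies.
Assignments in order: x5 = T, x2 = F, x7 = T, x4 = T, x6 = F.
No further unit clauses remain.
Total variables assigned = 5.

5


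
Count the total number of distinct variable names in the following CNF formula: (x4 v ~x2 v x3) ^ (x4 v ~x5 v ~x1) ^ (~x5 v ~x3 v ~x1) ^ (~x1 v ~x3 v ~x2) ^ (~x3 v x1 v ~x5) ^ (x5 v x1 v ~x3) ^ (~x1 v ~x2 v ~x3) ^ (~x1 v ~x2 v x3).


Identify each distinct variable in the formula.
Variables found: x1, x2, x3, x4, x5.
Total distinct variables = 5.

5


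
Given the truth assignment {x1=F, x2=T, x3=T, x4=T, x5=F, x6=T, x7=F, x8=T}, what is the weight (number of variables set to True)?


The weight is the number of variables assigned True.
True variables: x2, x3, x4, x6, x8.
Weight = 5.

5


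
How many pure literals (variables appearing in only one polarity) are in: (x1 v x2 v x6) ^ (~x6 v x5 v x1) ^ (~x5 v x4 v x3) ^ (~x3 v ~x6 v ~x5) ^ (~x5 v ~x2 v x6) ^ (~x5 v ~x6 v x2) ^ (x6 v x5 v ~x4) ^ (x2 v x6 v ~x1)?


A pure literal appears in only one polarity across all clauses.
No pure literals found.
Count = 0.

0


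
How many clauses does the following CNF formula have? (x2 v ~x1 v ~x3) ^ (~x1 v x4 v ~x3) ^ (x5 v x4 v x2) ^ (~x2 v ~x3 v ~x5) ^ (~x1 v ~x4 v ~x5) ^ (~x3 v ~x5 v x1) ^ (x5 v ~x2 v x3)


Each group enclosed in parentheses joined by ^ is one clause.
Counting the conjuncts: 7 clauses.

7


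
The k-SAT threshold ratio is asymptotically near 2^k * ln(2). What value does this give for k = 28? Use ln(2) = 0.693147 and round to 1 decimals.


Using the asymptotic formula: threshold ~ 2^k * ln(2).
2^28 = 268435456.
268435456 * 0.693147 = 186065231.0.

186065231.0


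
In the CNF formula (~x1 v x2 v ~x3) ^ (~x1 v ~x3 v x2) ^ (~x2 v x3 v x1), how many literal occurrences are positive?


Scan each clause for unnegated literals.
Clause 1: 1 positive; Clause 2: 1 positive; Clause 3: 2 positive.
Total positive literal occurrences = 4.

4


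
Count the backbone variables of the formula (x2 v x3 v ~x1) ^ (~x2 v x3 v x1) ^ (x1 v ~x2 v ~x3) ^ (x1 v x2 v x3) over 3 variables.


Find all satisfying assignments: 4 model(s).
Check which variables have the same value in every model.
No variable is fixed across all models.
Backbone size = 0.

0


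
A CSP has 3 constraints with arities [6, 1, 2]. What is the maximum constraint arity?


The arities are: 6, 1, 2.
Scan for the maximum value.
Maximum arity = 6.

6


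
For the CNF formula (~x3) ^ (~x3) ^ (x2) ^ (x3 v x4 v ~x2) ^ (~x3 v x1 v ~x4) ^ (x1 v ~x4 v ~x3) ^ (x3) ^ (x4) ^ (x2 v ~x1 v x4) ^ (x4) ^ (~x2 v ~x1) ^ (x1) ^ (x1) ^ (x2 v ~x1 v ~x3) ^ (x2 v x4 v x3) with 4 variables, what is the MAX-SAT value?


Enumerate all 16 truth assignments.
For each, count how many of the 15 clauses are satisfied.
The formula is not fully satisfiable, so the maximum is below 15.
Maximum simultaneously satisfiable clauses = 13.

13


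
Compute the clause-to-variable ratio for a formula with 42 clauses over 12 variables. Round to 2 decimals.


Clause-to-variable ratio = clauses / variables.
42 / 12 = 3.5.

3.5


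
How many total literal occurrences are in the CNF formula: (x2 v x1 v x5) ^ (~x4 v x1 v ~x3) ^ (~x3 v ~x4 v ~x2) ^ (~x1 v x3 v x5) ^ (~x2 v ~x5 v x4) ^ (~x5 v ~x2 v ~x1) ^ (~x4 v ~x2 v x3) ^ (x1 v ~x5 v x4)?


Clause lengths: 3, 3, 3, 3, 3, 3, 3, 3.
Sum = 3 + 3 + 3 + 3 + 3 + 3 + 3 + 3 = 24.

24


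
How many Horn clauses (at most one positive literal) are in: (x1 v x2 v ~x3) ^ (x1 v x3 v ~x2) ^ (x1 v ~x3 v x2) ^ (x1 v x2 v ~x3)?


A Horn clause has at most one positive literal.
Clause 1: 2 positive lit(s) -> not Horn
Clause 2: 2 positive lit(s) -> not Horn
Clause 3: 2 positive lit(s) -> not Horn
Clause 4: 2 positive lit(s) -> not Horn
Total Horn clauses = 0.

0


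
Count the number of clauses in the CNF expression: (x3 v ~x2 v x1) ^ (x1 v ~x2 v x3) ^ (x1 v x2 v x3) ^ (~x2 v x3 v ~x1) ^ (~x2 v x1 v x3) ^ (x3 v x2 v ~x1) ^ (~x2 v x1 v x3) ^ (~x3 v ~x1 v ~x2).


Each group enclosed in parentheses joined by ^ is one clause.
Counting the conjuncts: 8 clauses.

8


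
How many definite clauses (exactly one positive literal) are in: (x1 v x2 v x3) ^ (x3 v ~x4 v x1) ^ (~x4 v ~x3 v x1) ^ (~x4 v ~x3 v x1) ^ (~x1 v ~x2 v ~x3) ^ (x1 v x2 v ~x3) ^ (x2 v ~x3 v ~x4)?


A definite clause has exactly one positive literal.
Clause 1: 3 positive -> not definite
Clause 2: 2 positive -> not definite
Clause 3: 1 positive -> definite
Clause 4: 1 positive -> definite
Clause 5: 0 positive -> not definite
Clause 6: 2 positive -> not definite
Clause 7: 1 positive -> definite
Definite clause count = 3.

3


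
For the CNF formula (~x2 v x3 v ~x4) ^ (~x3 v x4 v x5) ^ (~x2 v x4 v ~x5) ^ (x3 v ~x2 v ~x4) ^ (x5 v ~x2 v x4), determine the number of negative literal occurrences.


Scan each clause for negated literals.
Clause 1: 2 negative; Clause 2: 1 negative; Clause 3: 2 negative; Clause 4: 2 negative; Clause 5: 1 negative.
Total negative literal occurrences = 8.

8


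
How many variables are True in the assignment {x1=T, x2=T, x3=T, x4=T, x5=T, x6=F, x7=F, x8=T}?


The weight is the number of variables assigned True.
True variables: x1, x2, x3, x4, x5, x8.
Weight = 6.

6


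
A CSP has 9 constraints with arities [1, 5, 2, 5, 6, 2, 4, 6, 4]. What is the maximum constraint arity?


The arities are: 1, 5, 2, 5, 6, 2, 4, 6, 4.
Scan for the maximum value.
Maximum arity = 6.

6


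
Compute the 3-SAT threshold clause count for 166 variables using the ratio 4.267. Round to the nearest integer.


The 3-SAT phase transition occurs at approximately 4.267 clauses per variable.
m = 4.267 * 166 = 708.322.
Rounded to nearest integer: 708.

708


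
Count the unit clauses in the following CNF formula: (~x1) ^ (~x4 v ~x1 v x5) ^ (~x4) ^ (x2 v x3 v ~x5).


A unit clause contains exactly one literal.
Unit clauses found: (~x1), (~x4).
Count = 2.

2


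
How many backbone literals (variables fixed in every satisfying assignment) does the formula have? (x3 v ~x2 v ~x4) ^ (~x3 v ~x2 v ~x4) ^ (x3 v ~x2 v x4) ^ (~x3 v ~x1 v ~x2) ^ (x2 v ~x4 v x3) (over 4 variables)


Find all satisfying assignments: 7 model(s).
Check which variables have the same value in every model.
No variable is fixed across all models.
Backbone size = 0.

0


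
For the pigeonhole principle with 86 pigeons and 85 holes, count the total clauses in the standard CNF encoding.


The PHP encoding has two parts:
1) At-least-one-hole clauses: 86 (one per pigeon, each with 85 literals).
2) At-most-one-pigeon-per-hole clauses: 85 holes * C(86,2) = 85 * 3655 = 310675.
Total clauses = 86 + 310675 = 310761.

310761


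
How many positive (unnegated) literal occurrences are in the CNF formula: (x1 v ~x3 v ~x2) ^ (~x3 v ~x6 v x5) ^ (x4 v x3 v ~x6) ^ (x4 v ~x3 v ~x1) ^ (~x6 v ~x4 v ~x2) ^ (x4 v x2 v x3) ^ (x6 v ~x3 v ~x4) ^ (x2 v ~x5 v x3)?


Scan each clause for unnegated literals.
Clause 1: 1 positive; Clause 2: 1 positive; Clause 3: 2 positive; Clause 4: 1 positive; Clause 5: 0 positive; Clause 6: 3 positive; Clause 7: 1 positive; Clause 8: 2 positive.
Total positive literal occurrences = 11.

11


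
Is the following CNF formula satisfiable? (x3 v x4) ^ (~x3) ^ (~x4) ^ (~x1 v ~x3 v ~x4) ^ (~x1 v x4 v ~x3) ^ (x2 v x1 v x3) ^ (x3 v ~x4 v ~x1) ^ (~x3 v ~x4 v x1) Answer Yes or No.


Check all 16 possible truth assignments.
Number of satisfying assignments found: 0.
The formula is unsatisfiable.

No


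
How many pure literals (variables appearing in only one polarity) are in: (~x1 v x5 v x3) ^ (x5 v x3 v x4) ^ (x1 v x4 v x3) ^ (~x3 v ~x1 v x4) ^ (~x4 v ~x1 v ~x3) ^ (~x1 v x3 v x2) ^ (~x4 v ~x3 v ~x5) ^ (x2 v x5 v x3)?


A pure literal appears in only one polarity across all clauses.
Pure literals: x2 (positive only).
Count = 1.

1
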